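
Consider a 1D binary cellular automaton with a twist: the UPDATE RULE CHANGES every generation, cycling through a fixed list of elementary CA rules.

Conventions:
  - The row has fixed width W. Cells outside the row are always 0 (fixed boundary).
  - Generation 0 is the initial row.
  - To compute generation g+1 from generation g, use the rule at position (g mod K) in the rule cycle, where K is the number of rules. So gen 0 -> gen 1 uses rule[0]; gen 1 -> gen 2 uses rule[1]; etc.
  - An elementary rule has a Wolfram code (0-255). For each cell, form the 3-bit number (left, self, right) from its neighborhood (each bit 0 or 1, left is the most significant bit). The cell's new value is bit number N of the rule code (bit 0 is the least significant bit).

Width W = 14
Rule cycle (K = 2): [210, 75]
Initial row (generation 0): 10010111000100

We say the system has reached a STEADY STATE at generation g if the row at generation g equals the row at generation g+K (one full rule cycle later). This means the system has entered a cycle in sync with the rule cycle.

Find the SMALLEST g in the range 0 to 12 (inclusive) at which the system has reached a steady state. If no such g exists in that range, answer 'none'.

Gen 0: 10010111000100
Gen 1 (rule 210): 01100011101010
Gen 2 (rule 75): 11101110100000
Gen 3 (rule 210): 01100110010000
Gen 4 (rule 75): 11101110100111
Gen 5 (rule 210): 01100110011011
Gen 6 (rule 75): 11101110111011
Gen 7 (rule 210): 01100110011001
Gen 8 (rule 75): 11101110111010
Gen 9 (rule 210): 01100110011001
Gen 10 (rule 75): 11101110111010
Gen 11 (rule 210): 01100110011001
Gen 12 (rule 75): 11101110111010
Gen 13 (rule 210): 01100110011001
Gen 14 (rule 75): 11101110111010

Answer: 7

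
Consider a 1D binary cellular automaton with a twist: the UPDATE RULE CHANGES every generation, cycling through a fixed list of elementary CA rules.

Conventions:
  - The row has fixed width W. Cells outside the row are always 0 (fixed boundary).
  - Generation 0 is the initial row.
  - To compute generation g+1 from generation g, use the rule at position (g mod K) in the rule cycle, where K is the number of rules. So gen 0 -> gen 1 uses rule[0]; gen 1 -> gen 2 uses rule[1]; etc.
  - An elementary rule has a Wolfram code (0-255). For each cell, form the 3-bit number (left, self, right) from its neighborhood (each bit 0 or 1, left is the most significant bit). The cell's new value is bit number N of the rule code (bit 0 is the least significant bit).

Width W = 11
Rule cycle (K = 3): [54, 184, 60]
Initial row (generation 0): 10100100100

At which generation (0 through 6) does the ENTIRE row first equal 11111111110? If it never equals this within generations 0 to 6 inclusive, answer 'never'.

Answer: 1

Derivation:
Gen 0: 10100100100
Gen 1 (rule 54): 11111111110
Gen 2 (rule 184): 11111111101
Gen 3 (rule 60): 10000000011
Gen 4 (rule 54): 11000000100
Gen 5 (rule 184): 10100000010
Gen 6 (rule 60): 11110000011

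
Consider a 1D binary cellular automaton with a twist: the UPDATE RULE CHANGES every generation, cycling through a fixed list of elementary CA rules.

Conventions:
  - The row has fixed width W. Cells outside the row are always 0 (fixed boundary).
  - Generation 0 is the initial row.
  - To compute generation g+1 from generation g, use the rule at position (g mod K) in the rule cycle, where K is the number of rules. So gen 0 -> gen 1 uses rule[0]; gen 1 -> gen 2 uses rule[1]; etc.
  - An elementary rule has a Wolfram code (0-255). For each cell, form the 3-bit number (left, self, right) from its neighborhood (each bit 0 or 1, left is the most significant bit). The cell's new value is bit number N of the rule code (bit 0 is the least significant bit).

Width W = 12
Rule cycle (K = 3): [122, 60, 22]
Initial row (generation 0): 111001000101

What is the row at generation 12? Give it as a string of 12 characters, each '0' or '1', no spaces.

Gen 0: 111001000101
Gen 1 (rule 122): 101110101010
Gen 2 (rule 60): 111001111111
Gen 3 (rule 22): 000110000000
Gen 4 (rule 122): 001111000000
Gen 5 (rule 60): 001000100000
Gen 6 (rule 22): 011101110000
Gen 7 (rule 122): 110111011000
Gen 8 (rule 60): 101100110100
Gen 9 (rule 22): 100011000110
Gen 10 (rule 122): 010111101111
Gen 11 (rule 60): 011100011000
Gen 12 (rule 22): 100010100100

Answer: 100010100100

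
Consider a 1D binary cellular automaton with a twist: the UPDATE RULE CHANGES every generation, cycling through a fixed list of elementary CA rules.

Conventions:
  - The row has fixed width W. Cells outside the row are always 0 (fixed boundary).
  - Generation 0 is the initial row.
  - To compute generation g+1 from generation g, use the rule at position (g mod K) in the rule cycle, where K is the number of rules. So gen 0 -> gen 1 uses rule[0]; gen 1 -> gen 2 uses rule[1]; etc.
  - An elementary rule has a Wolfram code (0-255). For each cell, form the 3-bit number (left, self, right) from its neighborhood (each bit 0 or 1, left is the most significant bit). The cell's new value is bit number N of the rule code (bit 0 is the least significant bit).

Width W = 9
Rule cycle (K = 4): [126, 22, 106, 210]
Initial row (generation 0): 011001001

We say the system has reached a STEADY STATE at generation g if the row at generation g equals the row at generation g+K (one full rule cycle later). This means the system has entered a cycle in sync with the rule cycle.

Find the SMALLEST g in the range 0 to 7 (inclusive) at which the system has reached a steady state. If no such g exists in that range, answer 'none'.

Answer: 2

Derivation:
Gen 0: 011001001
Gen 1 (rule 126): 111111111
Gen 2 (rule 22): 000000000
Gen 3 (rule 106): 000000000
Gen 4 (rule 210): 000000000
Gen 5 (rule 126): 000000000
Gen 6 (rule 22): 000000000
Gen 7 (rule 106): 000000000
Gen 8 (rule 210): 000000000
Gen 9 (rule 126): 000000000
Gen 10 (rule 22): 000000000
Gen 11 (rule 106): 000000000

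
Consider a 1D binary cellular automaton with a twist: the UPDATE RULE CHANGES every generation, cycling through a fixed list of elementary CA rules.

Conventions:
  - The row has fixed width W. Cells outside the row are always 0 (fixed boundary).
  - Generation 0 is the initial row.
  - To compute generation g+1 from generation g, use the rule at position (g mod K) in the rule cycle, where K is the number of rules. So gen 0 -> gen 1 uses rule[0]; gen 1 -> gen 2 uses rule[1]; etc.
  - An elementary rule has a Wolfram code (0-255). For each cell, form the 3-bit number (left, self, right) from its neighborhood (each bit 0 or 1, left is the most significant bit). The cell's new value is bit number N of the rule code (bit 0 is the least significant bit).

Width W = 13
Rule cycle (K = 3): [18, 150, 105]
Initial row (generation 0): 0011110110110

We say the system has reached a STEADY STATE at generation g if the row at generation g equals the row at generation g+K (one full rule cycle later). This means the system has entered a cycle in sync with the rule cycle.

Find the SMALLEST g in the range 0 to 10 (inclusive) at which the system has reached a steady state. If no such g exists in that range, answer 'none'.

Answer: 4

Derivation:
Gen 0: 0011110110110
Gen 1 (rule 18): 0100000000001
Gen 2 (rule 150): 1110000000011
Gen 3 (rule 105): 1010111111011
Gen 4 (rule 18): 0000000000000
Gen 5 (rule 150): 0000000000000
Gen 6 (rule 105): 1111111111111
Gen 7 (rule 18): 0000000000000
Gen 8 (rule 150): 0000000000000
Gen 9 (rule 105): 1111111111111
Gen 10 (rule 18): 0000000000000
Gen 11 (rule 150): 0000000000000
Gen 12 (rule 105): 1111111111111
Gen 13 (rule 18): 0000000000000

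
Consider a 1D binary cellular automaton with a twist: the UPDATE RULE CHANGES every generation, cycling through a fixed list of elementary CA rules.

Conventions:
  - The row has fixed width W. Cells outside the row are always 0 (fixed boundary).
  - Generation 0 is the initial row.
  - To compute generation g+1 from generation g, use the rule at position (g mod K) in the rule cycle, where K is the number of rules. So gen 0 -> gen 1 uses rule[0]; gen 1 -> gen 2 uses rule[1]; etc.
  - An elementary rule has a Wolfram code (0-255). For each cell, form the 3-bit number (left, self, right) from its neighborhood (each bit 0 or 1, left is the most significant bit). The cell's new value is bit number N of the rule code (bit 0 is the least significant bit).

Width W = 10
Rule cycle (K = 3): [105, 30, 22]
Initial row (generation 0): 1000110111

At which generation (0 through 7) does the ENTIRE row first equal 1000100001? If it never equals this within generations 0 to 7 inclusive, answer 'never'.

Gen 0: 1000110111
Gen 1 (rule 105): 0010111101
Gen 2 (rule 30): 0110100001
Gen 3 (rule 22): 1000110011
Gen 4 (rule 105): 0010110011
Gen 5 (rule 30): 0110101110
Gen 6 (rule 22): 1000100001
Gen 7 (rule 105): 0010001100

Answer: 6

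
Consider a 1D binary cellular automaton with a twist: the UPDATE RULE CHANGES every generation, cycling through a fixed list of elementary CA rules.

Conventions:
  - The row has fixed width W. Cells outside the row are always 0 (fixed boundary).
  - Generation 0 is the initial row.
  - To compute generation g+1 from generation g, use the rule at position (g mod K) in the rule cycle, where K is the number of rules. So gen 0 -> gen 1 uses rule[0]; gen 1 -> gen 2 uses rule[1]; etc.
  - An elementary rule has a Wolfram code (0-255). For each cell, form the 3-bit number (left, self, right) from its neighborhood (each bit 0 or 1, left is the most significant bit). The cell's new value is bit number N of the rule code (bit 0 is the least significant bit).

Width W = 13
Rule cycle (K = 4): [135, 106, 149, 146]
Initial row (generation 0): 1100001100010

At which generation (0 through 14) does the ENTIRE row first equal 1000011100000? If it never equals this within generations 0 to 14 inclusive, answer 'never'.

Answer: never

Derivation:
Gen 0: 1100001100010
Gen 1 (rule 135): 0001110001110
Gen 2 (rule 106): 0011010011010
Gen 3 (rule 149): 1000011000011
Gen 4 (rule 146): 0100100100100
Gen 5 (rule 135): 1101101101101
Gen 6 (rule 106): 1111111111110
Gen 7 (rule 149): 0111111111101
Gen 8 (rule 146): 1011111111000
Gen 9 (rule 135): 1001111110011
Gen 10 (rule 106): 0011000010111
Gen 11 (rule 149): 1000111010010
Gen 12 (rule 146): 0101010001101
Gen 13 (rule 135): 1101010110001
Gen 14 (rule 106): 1110101110010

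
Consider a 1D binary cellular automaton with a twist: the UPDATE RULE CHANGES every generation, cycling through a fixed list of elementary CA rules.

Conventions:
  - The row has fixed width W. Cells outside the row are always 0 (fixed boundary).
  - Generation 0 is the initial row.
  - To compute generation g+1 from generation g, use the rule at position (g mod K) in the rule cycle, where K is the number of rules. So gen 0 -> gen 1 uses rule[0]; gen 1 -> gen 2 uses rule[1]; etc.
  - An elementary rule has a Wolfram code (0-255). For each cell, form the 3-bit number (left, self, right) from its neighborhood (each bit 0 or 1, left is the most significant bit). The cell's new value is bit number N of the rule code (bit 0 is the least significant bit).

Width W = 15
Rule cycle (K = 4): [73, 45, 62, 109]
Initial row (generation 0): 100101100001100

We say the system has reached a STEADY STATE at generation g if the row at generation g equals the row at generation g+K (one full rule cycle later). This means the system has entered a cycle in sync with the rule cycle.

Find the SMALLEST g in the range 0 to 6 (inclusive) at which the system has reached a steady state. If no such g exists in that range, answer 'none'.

Answer: none

Derivation:
Gen 0: 100101100001100
Gen 1 (rule 73): 000001101101101
Gen 2 (rule 45): 111101011011011
Gen 3 (rule 62): 100011110110110
Gen 4 (rule 109): 101010011111110
Gen 5 (rule 73): 000000010000010
Gen 6 (rule 45): 111111010111010
Gen 7 (rule 62): 100000111100111
Gen 8 (rule 109): 101110100100101
Gen 9 (rule 73): 001010000000000
Gen 10 (rule 45): 101110111111111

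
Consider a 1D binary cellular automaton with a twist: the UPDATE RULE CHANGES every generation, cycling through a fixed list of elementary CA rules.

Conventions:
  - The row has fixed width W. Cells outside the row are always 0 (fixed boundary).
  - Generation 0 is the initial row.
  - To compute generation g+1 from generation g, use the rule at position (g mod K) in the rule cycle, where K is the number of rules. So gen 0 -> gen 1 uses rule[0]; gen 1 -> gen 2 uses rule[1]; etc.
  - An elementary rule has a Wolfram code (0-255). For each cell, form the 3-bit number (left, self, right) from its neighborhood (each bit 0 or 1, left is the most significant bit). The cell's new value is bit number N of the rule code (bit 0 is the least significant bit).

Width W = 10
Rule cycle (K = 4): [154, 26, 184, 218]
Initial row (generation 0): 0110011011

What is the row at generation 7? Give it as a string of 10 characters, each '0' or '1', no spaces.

Answer: 0010001010

Derivation:
Gen 0: 0110011011
Gen 1 (rule 154): 1101110010
Gen 2 (rule 26): 1001001101
Gen 3 (rule 184): 0100101010
Gen 4 (rule 218): 1011000001
Gen 5 (rule 154): 0010100010
Gen 6 (rule 26): 0100010101
Gen 7 (rule 184): 0010001010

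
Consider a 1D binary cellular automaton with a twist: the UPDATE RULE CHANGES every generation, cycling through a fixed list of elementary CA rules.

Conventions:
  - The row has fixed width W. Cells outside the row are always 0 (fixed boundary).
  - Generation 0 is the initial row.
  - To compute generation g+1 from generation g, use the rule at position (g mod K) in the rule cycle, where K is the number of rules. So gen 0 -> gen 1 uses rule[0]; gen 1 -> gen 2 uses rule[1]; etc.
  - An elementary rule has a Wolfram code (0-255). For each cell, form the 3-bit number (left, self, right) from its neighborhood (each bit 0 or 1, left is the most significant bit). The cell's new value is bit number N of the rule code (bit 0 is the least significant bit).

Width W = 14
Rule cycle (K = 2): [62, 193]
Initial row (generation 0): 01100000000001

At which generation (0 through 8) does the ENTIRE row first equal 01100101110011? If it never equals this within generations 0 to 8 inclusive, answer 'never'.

Answer: 4

Derivation:
Gen 0: 01100000000001
Gen 1 (rule 62): 11010000000011
Gen 2 (rule 193): 01000111111001
Gen 3 (rule 62): 11101100000111
Gen 4 (rule 193): 01100101110011
Gen 5 (rule 62): 11011111001110
Gen 6 (rule 193): 01001111000110
Gen 7 (rule 62): 11111000101101
Gen 8 (rule 193): 01111010000100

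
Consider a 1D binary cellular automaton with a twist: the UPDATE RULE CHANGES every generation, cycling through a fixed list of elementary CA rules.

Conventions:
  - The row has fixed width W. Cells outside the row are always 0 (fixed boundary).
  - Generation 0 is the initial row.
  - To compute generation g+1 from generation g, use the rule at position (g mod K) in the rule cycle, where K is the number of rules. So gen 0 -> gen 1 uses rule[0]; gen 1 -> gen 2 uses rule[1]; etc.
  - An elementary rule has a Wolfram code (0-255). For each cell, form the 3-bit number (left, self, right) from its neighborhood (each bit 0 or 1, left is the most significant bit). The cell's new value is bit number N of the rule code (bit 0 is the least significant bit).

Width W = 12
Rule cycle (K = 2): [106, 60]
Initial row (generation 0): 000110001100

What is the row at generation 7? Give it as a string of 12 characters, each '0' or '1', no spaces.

Answer: 000010100010

Derivation:
Gen 0: 000110001100
Gen 1 (rule 106): 001110011100
Gen 2 (rule 60): 001001010010
Gen 3 (rule 106): 010010100100
Gen 4 (rule 60): 011011110110
Gen 5 (rule 106): 111110011110
Gen 6 (rule 60): 100001010001
Gen 7 (rule 106): 000010100010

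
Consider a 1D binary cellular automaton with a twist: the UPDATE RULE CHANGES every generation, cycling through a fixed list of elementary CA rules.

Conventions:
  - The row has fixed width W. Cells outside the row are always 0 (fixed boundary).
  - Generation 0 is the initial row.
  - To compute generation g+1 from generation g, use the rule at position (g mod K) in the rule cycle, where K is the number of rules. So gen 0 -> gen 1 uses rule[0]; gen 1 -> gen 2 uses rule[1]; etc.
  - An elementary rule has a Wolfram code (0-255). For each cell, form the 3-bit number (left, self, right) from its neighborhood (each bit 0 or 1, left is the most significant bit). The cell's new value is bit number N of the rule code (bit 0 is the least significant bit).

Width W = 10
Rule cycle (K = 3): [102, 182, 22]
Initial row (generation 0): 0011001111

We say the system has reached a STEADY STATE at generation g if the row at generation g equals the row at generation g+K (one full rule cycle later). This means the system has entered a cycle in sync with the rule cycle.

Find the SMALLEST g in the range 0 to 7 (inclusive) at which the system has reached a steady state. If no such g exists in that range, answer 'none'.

Answer: 3

Derivation:
Gen 0: 0011001111
Gen 1 (rule 102): 0101010001
Gen 2 (rule 182): 1111111011
Gen 3 (rule 22): 0000000000
Gen 4 (rule 102): 0000000000
Gen 5 (rule 182): 0000000000
Gen 6 (rule 22): 0000000000
Gen 7 (rule 102): 0000000000
Gen 8 (rule 182): 0000000000
Gen 9 (rule 22): 0000000000
Gen 10 (rule 102): 0000000000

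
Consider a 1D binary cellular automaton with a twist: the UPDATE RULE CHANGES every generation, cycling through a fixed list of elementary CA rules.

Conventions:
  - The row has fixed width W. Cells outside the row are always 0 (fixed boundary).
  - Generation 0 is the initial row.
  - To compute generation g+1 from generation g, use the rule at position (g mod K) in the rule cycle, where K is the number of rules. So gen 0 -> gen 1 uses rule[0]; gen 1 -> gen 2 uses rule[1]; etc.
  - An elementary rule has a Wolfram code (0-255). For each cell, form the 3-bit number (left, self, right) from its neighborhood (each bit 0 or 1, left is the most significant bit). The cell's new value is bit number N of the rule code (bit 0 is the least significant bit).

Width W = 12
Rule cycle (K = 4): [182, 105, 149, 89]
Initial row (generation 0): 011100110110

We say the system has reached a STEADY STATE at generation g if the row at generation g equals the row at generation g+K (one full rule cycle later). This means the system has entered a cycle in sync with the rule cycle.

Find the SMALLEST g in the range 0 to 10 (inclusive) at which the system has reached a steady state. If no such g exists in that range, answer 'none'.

Answer: none

Derivation:
Gen 0: 011100110110
Gen 1 (rule 182): 101011001001
Gen 2 (rule 105): 010111000000
Gen 3 (rule 149): 010010111111
Gen 4 (rule 89): 001000100001
Gen 5 (rule 182): 011101110011
Gen 6 (rule 105): 010111010011
Gen 7 (rule 149): 010010011000
Gen 8 (rule 89): 001001011111
Gen 9 (rule 182): 011111101110
Gen 10 (rule 105): 010000111010
Gen 11 (rule 149): 011110010011
Gen 12 (rule 89): 010011001011
Gen 13 (rule 182): 111100111100
Gen 14 (rule 105): 100100100101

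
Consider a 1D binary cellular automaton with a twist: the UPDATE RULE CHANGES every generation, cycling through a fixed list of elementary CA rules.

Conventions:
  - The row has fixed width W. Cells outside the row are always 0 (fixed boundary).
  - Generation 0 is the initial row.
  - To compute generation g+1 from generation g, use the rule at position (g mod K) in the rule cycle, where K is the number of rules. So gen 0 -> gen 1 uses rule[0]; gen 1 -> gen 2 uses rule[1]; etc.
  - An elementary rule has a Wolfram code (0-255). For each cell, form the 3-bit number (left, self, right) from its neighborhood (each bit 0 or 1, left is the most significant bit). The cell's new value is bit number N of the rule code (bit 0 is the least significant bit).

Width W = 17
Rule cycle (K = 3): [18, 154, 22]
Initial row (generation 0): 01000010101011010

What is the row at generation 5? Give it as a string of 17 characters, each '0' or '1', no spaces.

Gen 0: 01000010101011010
Gen 1 (rule 18): 10100100000000001
Gen 2 (rule 154): 00011010000000010
Gen 3 (rule 22): 00100011000000111
Gen 4 (rule 18): 01010100100001000
Gen 5 (rule 154): 10000011010010100

Answer: 10000011010010100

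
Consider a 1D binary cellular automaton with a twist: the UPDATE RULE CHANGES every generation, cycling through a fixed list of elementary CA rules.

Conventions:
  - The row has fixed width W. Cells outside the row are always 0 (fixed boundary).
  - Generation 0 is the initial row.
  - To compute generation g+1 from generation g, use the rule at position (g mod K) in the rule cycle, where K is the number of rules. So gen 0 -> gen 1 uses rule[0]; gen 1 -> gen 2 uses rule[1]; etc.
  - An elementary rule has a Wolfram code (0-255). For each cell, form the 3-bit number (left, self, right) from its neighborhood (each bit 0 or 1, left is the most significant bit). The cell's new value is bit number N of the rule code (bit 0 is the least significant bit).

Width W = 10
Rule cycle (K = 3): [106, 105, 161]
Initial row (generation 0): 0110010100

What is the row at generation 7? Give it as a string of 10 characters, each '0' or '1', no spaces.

Gen 0: 0110010100
Gen 1 (rule 106): 1110101000
Gen 2 (rule 105): 1011010011
Gen 3 (rule 161): 0100100000
Gen 4 (rule 106): 1001000000
Gen 5 (rule 105): 0000011111
Gen 6 (rule 161): 1111001110
Gen 7 (rule 106): 1001011010

Answer: 1001011010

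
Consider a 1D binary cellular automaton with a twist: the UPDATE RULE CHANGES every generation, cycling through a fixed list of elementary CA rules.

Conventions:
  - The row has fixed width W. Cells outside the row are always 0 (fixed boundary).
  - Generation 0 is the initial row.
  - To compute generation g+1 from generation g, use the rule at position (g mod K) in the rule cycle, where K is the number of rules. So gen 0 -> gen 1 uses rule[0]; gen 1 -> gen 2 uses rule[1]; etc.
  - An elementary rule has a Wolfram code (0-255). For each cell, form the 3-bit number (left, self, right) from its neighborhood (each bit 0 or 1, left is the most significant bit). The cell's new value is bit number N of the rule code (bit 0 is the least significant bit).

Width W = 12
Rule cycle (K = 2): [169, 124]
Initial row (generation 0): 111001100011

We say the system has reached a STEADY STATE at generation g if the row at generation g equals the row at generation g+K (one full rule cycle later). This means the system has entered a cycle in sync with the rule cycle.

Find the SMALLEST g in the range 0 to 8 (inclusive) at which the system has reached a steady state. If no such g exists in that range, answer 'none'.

Answer: 4

Derivation:
Gen 0: 111001100011
Gen 1 (rule 169): 110001001010
Gen 2 (rule 124): 111001101111
Gen 3 (rule 169): 110001011110
Gen 4 (rule 124): 111001110011
Gen 5 (rule 169): 110001100010
Gen 6 (rule 124): 111001110011
Gen 7 (rule 169): 110001100010
Gen 8 (rule 124): 111001110011
Gen 9 (rule 169): 110001100010
Gen 10 (rule 124): 111001110011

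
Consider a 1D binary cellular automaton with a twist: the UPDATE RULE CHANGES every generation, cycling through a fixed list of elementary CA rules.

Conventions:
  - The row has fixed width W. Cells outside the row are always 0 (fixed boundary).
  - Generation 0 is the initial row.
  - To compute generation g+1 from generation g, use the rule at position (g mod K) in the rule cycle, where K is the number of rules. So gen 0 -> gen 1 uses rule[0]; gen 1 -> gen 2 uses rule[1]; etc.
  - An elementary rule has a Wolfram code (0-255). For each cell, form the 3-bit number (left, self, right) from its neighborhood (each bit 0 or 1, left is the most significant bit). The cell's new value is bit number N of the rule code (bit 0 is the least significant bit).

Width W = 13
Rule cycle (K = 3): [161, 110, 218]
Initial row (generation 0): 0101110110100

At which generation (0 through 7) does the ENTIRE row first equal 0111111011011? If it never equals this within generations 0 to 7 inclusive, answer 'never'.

Gen 0: 0101110110100
Gen 1 (rule 161): 0010101001001
Gen 2 (rule 110): 0111111011011
Gen 3 (rule 218): 1111111011011
Gen 4 (rule 161): 0111110100100
Gen 5 (rule 110): 1100011101100
Gen 6 (rule 218): 1110111101110
Gen 7 (rule 161): 0101011010100

Answer: 2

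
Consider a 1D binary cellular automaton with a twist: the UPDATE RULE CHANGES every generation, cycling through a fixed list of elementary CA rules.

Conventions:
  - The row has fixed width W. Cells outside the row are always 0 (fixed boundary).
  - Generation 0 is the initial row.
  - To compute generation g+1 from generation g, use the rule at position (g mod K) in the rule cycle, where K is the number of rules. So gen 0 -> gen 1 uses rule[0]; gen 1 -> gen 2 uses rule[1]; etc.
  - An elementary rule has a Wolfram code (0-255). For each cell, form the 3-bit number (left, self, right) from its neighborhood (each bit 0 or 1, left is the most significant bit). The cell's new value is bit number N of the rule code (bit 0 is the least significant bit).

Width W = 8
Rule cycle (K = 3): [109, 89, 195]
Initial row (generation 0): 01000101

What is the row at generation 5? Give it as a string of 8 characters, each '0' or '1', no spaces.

Answer: 01100011

Derivation:
Gen 0: 01000101
Gen 1 (rule 109): 01010111
Gen 2 (rule 89): 00000101
Gen 3 (rule 195): 11111000
Gen 4 (rule 109): 10001011
Gen 5 (rule 89): 01100011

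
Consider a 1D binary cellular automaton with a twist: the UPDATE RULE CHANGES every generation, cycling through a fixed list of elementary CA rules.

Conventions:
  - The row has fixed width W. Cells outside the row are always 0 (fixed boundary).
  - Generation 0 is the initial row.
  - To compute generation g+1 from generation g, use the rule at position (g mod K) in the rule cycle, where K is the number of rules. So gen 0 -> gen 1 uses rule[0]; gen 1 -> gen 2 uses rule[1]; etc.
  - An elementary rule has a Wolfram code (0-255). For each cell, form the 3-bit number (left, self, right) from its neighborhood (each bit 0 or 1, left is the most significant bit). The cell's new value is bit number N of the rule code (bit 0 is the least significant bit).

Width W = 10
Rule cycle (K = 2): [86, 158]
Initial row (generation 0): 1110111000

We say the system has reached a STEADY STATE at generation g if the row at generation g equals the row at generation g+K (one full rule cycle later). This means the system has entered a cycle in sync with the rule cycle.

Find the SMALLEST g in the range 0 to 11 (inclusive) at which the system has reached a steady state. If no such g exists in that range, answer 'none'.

Answer: 11

Derivation:
Gen 0: 1110111000
Gen 1 (rule 86): 0010001100
Gen 2 (rule 158): 0111011010
Gen 3 (rule 86): 1001001011
Gen 4 (rule 158): 1111111010
Gen 5 (rule 86): 0000001011
Gen 6 (rule 158): 0000011010
Gen 7 (rule 86): 0000101011
Gen 8 (rule 158): 0001101010
Gen 9 (rule 86): 0010101011
Gen 10 (rule 158): 0110101010
Gen 11 (rule 86): 1010101011
Gen 12 (rule 158): 1010101010
Gen 13 (rule 86): 1010101011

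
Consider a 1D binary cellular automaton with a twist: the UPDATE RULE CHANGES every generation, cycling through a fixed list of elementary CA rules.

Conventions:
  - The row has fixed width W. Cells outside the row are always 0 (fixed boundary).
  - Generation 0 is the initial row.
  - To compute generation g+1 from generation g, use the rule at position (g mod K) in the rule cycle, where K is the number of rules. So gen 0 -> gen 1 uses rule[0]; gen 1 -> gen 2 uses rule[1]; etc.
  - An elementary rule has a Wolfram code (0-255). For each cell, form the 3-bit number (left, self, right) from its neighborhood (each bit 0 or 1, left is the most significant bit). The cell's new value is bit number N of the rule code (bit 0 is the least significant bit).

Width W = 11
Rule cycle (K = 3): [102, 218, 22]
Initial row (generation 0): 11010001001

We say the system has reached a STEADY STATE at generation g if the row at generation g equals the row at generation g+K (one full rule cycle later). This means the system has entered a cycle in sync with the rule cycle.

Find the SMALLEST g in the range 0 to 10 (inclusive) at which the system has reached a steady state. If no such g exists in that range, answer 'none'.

Gen 0: 11010001001
Gen 1 (rule 102): 01110011011
Gen 2 (rule 218): 11111111011
Gen 3 (rule 22): 00000000000
Gen 4 (rule 102): 00000000000
Gen 5 (rule 218): 00000000000
Gen 6 (rule 22): 00000000000
Gen 7 (rule 102): 00000000000
Gen 8 (rule 218): 00000000000
Gen 9 (rule 22): 00000000000
Gen 10 (rule 102): 00000000000
Gen 11 (rule 218): 00000000000
Gen 12 (rule 22): 00000000000
Gen 13 (rule 102): 00000000000

Answer: 3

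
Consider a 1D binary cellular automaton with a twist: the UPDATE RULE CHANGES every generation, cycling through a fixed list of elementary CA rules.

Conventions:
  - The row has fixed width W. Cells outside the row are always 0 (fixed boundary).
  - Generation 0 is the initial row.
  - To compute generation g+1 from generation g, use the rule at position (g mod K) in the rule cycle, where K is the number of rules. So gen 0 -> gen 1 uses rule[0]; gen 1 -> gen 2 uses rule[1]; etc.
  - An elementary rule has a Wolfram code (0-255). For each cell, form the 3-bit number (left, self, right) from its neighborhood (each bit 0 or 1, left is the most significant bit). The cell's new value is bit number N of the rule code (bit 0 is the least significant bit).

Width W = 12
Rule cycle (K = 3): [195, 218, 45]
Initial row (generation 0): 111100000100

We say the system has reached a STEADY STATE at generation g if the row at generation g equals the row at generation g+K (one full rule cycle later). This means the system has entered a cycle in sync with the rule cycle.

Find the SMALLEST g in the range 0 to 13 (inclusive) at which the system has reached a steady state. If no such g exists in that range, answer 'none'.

Gen 0: 111100000100
Gen 1 (rule 195): 011101111001
Gen 2 (rule 218): 111101111110
Gen 3 (rule 45): 100011000000
Gen 4 (rule 195): 001101011111
Gen 5 (rule 218): 011100011111
Gen 6 (rule 45): 010001010000
Gen 7 (rule 195): 100110000111
Gen 8 (rule 218): 011111001111
Gen 9 (rule 45): 010000001000
Gen 10 (rule 195): 100111110011
Gen 11 (rule 218): 011111111111
Gen 12 (rule 45): 010000000000
Gen 13 (rule 195): 100111111111
Gen 14 (rule 218): 011111111111
Gen 15 (rule 45): 010000000000
Gen 16 (rule 195): 100111111111

Answer: 11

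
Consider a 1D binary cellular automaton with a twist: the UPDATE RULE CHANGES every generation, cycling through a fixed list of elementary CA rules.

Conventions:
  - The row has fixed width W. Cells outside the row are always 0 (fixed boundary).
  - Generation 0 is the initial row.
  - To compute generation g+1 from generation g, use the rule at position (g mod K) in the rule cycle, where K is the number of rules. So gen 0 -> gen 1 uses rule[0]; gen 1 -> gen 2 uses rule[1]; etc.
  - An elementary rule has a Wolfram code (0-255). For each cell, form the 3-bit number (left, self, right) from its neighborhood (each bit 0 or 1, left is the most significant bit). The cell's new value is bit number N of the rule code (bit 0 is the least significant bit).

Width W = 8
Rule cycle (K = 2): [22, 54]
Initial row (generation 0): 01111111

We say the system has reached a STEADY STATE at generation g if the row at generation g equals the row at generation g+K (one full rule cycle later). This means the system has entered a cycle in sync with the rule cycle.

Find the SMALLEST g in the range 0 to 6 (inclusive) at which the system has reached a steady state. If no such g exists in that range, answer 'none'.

Answer: none

Derivation:
Gen 0: 01111111
Gen 1 (rule 22): 10000000
Gen 2 (rule 54): 11000000
Gen 3 (rule 22): 00100000
Gen 4 (rule 54): 01110000
Gen 5 (rule 22): 10001000
Gen 6 (rule 54): 11011100
Gen 7 (rule 22): 00000010
Gen 8 (rule 54): 00000111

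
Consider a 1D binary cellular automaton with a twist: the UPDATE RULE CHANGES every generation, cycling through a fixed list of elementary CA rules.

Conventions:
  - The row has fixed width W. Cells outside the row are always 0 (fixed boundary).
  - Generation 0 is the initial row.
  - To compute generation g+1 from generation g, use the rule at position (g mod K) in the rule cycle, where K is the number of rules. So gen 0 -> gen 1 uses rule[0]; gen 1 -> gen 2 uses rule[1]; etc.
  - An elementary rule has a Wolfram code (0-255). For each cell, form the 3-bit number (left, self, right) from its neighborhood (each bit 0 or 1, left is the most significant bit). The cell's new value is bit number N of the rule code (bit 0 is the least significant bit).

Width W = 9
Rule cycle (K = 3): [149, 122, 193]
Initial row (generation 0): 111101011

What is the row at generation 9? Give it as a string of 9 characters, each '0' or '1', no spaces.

Gen 0: 111101011
Gen 1 (rule 149): 011001000
Gen 2 (rule 122): 111110100
Gen 3 (rule 193): 011110001
Gen 4 (rule 149): 001101101
Gen 5 (rule 122): 011111110
Gen 6 (rule 193): 001111110
Gen 7 (rule 149): 100111101
Gen 8 (rule 122): 011100110
Gen 9 (rule 193): 001100010

Answer: 001100010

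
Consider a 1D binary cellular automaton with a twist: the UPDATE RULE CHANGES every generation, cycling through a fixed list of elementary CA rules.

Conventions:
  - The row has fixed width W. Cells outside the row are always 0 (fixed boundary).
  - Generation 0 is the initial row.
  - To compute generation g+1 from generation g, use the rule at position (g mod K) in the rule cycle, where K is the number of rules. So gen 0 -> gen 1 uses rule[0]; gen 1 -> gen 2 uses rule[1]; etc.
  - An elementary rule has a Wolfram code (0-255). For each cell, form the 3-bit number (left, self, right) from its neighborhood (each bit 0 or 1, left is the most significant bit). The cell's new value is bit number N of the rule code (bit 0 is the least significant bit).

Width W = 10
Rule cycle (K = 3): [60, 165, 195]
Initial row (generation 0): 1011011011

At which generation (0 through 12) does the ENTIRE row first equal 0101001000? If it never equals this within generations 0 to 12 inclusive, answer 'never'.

Gen 0: 1011011011
Gen 1 (rule 60): 1110110110
Gen 2 (rule 165): 0101001000
Gen 3 (rule 195): 1000010011
Gen 4 (rule 60): 1100011010
Gen 5 (rule 165): 0001000110
Gen 6 (rule 195): 1110011010
Gen 7 (rule 60): 1001010111
Gen 8 (rule 165): 1001111010
Gen 9 (rule 195): 0010111000
Gen 10 (rule 60): 0011100100
Gen 11 (rule 165): 1001000101
Gen 12 (rule 195): 0010011000

Answer: 2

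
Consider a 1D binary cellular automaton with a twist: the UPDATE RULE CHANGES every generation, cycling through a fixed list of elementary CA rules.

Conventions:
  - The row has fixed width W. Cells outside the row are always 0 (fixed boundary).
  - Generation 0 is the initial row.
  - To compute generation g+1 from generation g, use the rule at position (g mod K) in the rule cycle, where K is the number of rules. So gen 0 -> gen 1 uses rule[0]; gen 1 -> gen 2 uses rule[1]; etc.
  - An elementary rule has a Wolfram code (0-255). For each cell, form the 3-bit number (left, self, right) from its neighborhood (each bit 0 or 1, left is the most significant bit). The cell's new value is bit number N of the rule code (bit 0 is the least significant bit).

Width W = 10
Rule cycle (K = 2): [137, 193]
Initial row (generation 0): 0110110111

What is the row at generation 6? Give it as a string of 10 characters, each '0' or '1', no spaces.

Answer: 0011110000

Derivation:
Gen 0: 0110110111
Gen 1 (rule 137): 0100100110
Gen 2 (rule 193): 0000000010
Gen 3 (rule 137): 1111111000
Gen 4 (rule 193): 0111111011
Gen 5 (rule 137): 0111110010
Gen 6 (rule 193): 0011110000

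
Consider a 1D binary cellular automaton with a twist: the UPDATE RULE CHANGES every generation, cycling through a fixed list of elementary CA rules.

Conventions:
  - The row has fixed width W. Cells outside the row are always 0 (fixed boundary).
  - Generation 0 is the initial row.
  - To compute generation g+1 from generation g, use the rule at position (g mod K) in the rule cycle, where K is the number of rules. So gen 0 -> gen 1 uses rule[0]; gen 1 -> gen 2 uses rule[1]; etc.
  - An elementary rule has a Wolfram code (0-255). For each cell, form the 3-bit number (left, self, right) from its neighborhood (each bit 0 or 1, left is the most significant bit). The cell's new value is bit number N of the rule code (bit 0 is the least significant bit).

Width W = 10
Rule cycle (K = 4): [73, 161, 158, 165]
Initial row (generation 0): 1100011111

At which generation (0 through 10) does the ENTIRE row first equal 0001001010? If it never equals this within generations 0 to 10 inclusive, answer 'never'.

Answer: 6

Derivation:
Gen 0: 1100011111
Gen 1 (rule 73): 1101010001
Gen 2 (rule 161): 0010100100
Gen 3 (rule 158): 0110111110
Gen 4 (rule 165): 0001011100
Gen 5 (rule 73): 1100010101
Gen 6 (rule 161): 0001001010
Gen 7 (rule 158): 0011111011
Gen 8 (rule 165): 1001110100
Gen 9 (rule 73): 0001010001
Gen 10 (rule 161): 1100100100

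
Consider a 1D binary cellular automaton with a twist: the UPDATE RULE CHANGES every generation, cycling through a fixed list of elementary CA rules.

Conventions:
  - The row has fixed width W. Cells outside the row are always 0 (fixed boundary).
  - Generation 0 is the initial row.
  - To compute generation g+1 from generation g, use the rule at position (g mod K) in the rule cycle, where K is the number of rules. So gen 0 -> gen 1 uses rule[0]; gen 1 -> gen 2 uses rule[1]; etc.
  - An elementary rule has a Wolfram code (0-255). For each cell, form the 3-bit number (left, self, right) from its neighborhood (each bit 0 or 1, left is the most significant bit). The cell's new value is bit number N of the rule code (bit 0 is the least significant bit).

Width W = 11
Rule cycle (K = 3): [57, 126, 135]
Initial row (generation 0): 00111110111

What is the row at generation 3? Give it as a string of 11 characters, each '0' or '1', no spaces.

Gen 0: 00111110111
Gen 1 (rule 57): 10100001100
Gen 2 (rule 126): 11110011110
Gen 3 (rule 135): 01100101100

Answer: 01100101100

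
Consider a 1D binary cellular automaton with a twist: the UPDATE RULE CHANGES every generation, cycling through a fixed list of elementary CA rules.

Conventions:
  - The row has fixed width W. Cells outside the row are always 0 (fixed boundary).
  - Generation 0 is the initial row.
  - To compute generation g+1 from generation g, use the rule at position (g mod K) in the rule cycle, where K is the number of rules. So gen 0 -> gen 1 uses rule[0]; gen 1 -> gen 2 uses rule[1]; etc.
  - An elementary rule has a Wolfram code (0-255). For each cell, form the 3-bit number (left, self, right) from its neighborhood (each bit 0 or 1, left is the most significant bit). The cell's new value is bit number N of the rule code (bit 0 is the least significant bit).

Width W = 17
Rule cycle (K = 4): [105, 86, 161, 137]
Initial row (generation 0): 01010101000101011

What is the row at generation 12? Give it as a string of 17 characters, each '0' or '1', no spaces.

Answer: 11010010001100000

Derivation:
Gen 0: 01010101000101011
Gen 1 (rule 105): 00101010010010111
Gen 2 (rule 86): 01101011111110001
Gen 3 (rule 161): 00010101111100100
Gen 4 (rule 137): 11000001111000001
Gen 5 (rule 105): 11011101001011100
Gen 6 (rule 86): 01000101111000110
Gen 7 (rule 161): 00010010110010000
Gen 8 (rule 137): 11000000100000111
Gen 9 (rule 105): 11011110001110101
Gen 10 (rule 86): 01000011010010101
Gen 11 (rule 161): 00011000100001010
Gen 12 (rule 137): 11010010001100000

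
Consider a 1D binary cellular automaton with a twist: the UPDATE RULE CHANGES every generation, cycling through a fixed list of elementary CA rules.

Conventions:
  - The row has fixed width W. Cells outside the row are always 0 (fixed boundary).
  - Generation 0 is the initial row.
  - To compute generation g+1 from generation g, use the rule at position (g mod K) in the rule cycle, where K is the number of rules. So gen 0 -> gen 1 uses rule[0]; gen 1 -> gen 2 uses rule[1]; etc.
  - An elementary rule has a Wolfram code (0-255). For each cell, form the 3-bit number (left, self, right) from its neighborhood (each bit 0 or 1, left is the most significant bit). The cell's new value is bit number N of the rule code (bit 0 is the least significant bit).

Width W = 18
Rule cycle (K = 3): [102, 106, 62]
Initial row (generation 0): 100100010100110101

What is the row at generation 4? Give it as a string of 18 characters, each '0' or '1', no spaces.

Answer: 010101100110111101

Derivation:
Gen 0: 100100010100110101
Gen 1 (rule 102): 101100111101011111
Gen 2 (rule 106): 011101100110110001
Gen 3 (rule 62): 110011011101101011
Gen 4 (rule 102): 010101100110111101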